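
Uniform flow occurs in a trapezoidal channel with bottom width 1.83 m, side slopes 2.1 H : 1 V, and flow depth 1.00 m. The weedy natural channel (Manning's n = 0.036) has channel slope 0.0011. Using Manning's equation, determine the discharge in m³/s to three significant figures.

A = (b + z·y)·y = (1.83 + 2.1×1.00)×1.00 = 3.930 m²
P = b + 2y√(1+z²) = 1.83 + 2×1.00×√(1+2.1²) = 6.482 m
R = A/P = 3.930/6.482 = 0.6063 m
Q = (1/n)·A·R^(2/3)·S^(1/2) = (1/0.036) × 3.930 × 0.6063^(2/3) × 0.0011^(1/2) = 2.594 m³/s

2.59 m³/s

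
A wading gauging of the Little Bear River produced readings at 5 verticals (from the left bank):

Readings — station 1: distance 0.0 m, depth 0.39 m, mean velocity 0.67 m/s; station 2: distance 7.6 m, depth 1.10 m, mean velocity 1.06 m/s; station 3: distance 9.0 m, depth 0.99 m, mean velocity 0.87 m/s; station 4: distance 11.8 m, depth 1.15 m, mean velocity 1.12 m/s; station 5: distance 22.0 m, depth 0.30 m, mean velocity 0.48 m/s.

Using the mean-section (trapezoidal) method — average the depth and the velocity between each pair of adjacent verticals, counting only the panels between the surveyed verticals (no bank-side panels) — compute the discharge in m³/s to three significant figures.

Panel 1-2: Δb = 7.6 m, d̄ = (0.39+1.10)/2 = 0.745, v̄ = (0.67+1.06)/2 = 0.865 → q = 7.6×0.745×0.865 = 4.898 m³/s
Panel 2-3: Δb = 1.4 m, d̄ = (1.10+0.99)/2 = 1.045, v̄ = (1.06+0.87)/2 = 0.965 → q = 1.4×1.045×0.965 = 1.412 m³/s
Panel 3-4: Δb = 2.8 m, d̄ = (0.99+1.15)/2 = 1.07, v̄ = (0.87+1.12)/2 = 0.995 → q = 2.8×1.07×0.995 = 2.981 m³/s
Panel 4-5: Δb = 10.2 m, d̄ = (1.15+0.30)/2 = 0.725, v̄ = (1.12+0.48)/2 = 0.8 → q = 10.2×0.725×0.8 = 5.916 m³/s
Q = Σ q = 15.21 m³/s

15.2 m³/s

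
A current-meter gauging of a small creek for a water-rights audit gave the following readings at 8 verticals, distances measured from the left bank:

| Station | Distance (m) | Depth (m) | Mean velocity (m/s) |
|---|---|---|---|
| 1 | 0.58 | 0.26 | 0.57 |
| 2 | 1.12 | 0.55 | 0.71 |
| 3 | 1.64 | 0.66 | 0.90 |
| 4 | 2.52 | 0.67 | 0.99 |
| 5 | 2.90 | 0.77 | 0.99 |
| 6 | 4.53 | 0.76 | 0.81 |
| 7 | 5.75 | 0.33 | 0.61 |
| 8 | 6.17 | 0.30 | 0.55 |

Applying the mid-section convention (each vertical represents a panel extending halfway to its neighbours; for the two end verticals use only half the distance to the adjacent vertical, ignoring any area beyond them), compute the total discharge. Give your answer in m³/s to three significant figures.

2.92 m³/s

w_1 = (1.12 − 0.58)/2 = 0.27 m; q_1 = 0.57 × 0.26 × 0.27 = 0.04001 m³/s
w_2 = (1.64 − 0.58)/2 = 0.53 m; q_2 = 0.71 × 0.55 × 0.53 = 0.2070 m³/s
w_3 = (2.52 − 1.12)/2 = 0.7 m; q_3 = 0.90 × 0.66 × 0.7 = 0.4158 m³/s
w_4 = (2.90 − 1.64)/2 = 0.63 m; q_4 = 0.99 × 0.67 × 0.63 = 0.4179 m³/s
w_5 = (4.53 − 2.52)/2 = 1.005 m; q_5 = 0.99 × 0.77 × 1.005 = 0.7661 m³/s
w_6 = (5.75 − 2.90)/2 = 1.425 m; q_6 = 0.81 × 0.76 × 1.425 = 0.8772 m³/s
w_7 = (6.17 − 4.53)/2 = 0.82 m; q_7 = 0.61 × 0.33 × 0.82 = 0.1651 m³/s
w_8 = (6.17 − 5.75)/2 = 0.21 m; q_8 = 0.55 × 0.30 × 0.21 = 0.03465 m³/s
Q = Σ qᵢ = 2.924 m³/s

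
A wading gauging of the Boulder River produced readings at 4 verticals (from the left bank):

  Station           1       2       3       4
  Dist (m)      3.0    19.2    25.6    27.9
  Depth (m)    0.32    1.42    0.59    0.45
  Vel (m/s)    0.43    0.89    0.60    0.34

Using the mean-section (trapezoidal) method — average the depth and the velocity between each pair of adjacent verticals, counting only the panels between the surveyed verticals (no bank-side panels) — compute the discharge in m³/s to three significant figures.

14.7 m³/s

Panel 1-2: Δb = 16.2 m, d̄ = (0.32+1.42)/2 = 0.87, v̄ = (0.43+0.89)/2 = 0.66 → q = 16.2×0.87×0.66 = 9.302 m³/s
Panel 2-3: Δb = 6.4 m, d̄ = (1.42+0.59)/2 = 1.005, v̄ = (0.89+0.60)/2 = 0.745 → q = 6.4×1.005×0.745 = 4.792 m³/s
Panel 3-4: Δb = 2.3 m, d̄ = (0.59+0.45)/2 = 0.52, v̄ = (0.60+0.34)/2 = 0.47 → q = 2.3×0.52×0.47 = 0.5621 m³/s
Q = Σ q = 14.66 m³/s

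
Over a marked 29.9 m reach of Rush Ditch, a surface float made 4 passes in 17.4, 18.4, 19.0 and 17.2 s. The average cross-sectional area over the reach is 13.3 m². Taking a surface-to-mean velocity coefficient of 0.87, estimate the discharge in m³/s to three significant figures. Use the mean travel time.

19.2 m³/s

t̄ = (17.4 + 18.4 + 19.0 + 17.2) / 4 = 18 s
v_surface = L / t̄ = 29.9 / 18 = 1.661 m/s
v_mean = 0.87 × 1.661 = 1.445 m/s
Q = A × v_mean = 13.3 × 1.445 = 19.22 m³/s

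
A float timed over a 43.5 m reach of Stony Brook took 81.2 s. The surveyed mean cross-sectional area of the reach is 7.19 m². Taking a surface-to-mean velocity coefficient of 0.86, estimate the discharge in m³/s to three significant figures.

v_surface = L / t̄ = 43.5 / 81.2 = 0.5357 m/s
v_mean = 0.86 × 0.5357 = 0.4607 m/s
Q = A × v_mean = 7.19 × 0.4607 = 3.313 m³/s

3.31 m³/s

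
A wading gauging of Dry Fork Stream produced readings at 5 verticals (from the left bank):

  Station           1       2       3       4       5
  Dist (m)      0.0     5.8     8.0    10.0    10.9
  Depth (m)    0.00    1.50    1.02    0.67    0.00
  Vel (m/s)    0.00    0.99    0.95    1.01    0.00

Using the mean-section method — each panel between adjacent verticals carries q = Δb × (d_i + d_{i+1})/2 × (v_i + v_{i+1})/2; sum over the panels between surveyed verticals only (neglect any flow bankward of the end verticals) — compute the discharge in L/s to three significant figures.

6650 L/s

Panel 1-2: Δb = 5.8 m, d̄ = (0.00+1.50)/2 = 0.75, v̄ = (0.00+0.99)/2 = 0.495 → q = 5.8×0.75×0.495 = 2.153 m³/s
Panel 2-3: Δb = 2.2 m, d̄ = (1.50+1.02)/2 = 1.26, v̄ = (0.99+0.95)/2 = 0.97 → q = 2.2×1.26×0.97 = 2.689 m³/s
Panel 3-4: Δb = 2 m, d̄ = (1.02+0.67)/2 = 0.845, v̄ = (0.95+1.01)/2 = 0.98 → q = 2×0.845×0.98 = 1.656 m³/s
Panel 4-5: Δb = 0.9 m, d̄ = (0.67+0.00)/2 = 0.335, v̄ = (1.01+0.00)/2 = 0.505 → q = 0.9×0.335×0.505 = 0.1523 m³/s
Q = Σ q = 6.651 m³/s
= 6.651 × 1000 = 6651 L/s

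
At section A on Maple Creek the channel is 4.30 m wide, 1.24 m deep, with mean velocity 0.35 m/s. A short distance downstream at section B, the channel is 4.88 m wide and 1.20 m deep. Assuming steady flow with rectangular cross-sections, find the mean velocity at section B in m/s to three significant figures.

Q = A₁V₁ = (4.30×1.24) × 0.35 = 1.866 m³/s
A₂ = 4.88 × 1.20 = 5.856 m²
V₂ = Q/A₂ = 1.866/5.856 = 0.3187 m/s

0.319 m/s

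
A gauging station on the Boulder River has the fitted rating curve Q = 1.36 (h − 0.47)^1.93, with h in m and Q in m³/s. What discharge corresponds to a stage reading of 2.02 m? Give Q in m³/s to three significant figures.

3.17 m³/s

Q = 1.36 × (2.02 − 0.47)^1.93 = 1.36 × 1.55^1.93 = 3.169 m³/s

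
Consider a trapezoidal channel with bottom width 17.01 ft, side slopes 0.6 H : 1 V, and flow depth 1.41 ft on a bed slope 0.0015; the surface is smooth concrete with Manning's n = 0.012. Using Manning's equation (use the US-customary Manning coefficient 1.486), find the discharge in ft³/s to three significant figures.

A = (b + z·y)·y = (17.01 + 0.6×1.41)×1.41 = 25.18 ft²
P = b + 2y√(1+z²) = 17.01 + 2×1.41×√(1+0.6²) = 20.30 ft
R = A/P = 25.18/20.30 = 1.240 ft
Q = (1.486/n)·A·R^(2/3)·S^(1/2) = (1.486/0.012) × 25.18 × 1.240^(2/3) × 0.0015^(1/2) = 139.4 ft³/s

139 ft³/s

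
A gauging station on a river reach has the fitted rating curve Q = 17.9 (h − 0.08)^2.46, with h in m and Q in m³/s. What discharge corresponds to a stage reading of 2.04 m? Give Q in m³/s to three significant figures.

93.7 m³/s

Q = 17.9 × (2.04 − 0.08)^2.46 = 17.9 × 1.96^2.46 = 93.71 m³/s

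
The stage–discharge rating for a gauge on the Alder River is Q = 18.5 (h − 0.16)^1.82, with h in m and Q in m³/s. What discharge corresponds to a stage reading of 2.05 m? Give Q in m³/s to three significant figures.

58.9 m³/s

Q = 18.5 × (2.05 − 0.16)^1.82 = 18.5 × 1.89^1.82 = 58.93 m³/s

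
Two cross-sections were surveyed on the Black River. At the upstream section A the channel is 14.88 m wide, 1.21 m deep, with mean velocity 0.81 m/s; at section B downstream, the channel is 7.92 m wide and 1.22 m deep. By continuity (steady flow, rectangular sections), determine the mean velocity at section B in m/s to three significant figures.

Q = A₁V₁ = (14.88×1.21) × 0.81 = 14.58 m³/s
A₂ = 7.92 × 1.22 = 9.662 m²
V₂ = Q/A₂ = 14.58/9.662 = 1.509 m/s

1.51 m/s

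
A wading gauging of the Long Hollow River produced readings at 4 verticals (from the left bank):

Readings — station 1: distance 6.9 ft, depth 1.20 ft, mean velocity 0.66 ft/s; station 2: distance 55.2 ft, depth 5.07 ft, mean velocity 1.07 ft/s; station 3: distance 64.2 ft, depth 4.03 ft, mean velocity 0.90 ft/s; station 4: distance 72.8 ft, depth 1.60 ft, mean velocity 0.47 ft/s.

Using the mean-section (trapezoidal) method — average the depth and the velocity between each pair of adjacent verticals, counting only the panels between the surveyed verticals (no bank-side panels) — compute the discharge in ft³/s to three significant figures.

188 ft³/s

Panel 1-2: Δb = 48.3 ft, d̄ = (1.20+5.07)/2 = 3.135, v̄ = (0.66+1.07)/2 = 0.865 → q = 48.3×3.135×0.865 = 131.0 ft³/s
Panel 2-3: Δb = 9 ft, d̄ = (5.07+4.03)/2 = 4.55, v̄ = (1.07+0.90)/2 = 0.985 → q = 9×4.55×0.985 = 40.34 ft³/s
Panel 3-4: Δb = 8.6 ft, d̄ = (4.03+1.60)/2 = 2.815, v̄ = (0.90+0.47)/2 = 0.685 → q = 8.6×2.815×0.685 = 16.58 ft³/s
Q = Σ q = 187.9 ft³/s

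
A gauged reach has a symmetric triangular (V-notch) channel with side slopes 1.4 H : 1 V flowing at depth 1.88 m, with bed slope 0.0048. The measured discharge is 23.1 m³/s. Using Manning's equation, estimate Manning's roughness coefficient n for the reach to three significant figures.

0.0124

A = z·y² = 1.4×1.88² = 4.948 m²
P = 2y√(1+z²) = 2×1.88×√(1+1.4²) = 6.469 m
R = A/P = 4.948/6.469 = 0.7649 m
n = (1/Q)·A·R^(2/3)·S^(1/2) = (1/23.1) × 4.948 × 0.8364 × 0.06928 = 0.01241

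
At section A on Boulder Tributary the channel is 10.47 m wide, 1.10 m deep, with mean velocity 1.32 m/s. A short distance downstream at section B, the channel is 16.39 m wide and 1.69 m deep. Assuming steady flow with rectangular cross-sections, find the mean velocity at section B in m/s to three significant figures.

Q = A₁V₁ = (10.47×1.10) × 1.32 = 15.20 m³/s
A₂ = 16.39 × 1.69 = 27.70 m²
V₂ = Q/A₂ = 15.20/27.70 = 0.5488 m/s

0.549 m/s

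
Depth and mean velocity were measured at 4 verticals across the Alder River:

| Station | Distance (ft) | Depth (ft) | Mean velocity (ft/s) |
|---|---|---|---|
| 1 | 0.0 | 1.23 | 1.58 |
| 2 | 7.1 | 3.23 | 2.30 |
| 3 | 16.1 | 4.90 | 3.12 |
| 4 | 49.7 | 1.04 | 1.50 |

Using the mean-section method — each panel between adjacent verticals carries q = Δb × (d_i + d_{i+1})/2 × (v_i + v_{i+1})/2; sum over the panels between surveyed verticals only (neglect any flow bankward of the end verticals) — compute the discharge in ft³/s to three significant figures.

360 ft³/s

Panel 1-2: Δb = 7.1 ft, d̄ = (1.23+3.23)/2 = 2.23, v̄ = (1.58+2.30)/2 = 1.94 → q = 7.1×2.23×1.94 = 30.72 ft³/s
Panel 2-3: Δb = 9 ft, d̄ = (3.23+4.90)/2 = 4.065, v̄ = (2.30+3.12)/2 = 2.71 → q = 9×4.065×2.71 = 99.15 ft³/s
Panel 3-4: Δb = 33.6 ft, d̄ = (4.90+1.04)/2 = 2.97, v̄ = (3.12+1.50)/2 = 2.31 → q = 33.6×2.97×2.31 = 230.5 ft³/s
Q = Σ q = 360.4 ft³/s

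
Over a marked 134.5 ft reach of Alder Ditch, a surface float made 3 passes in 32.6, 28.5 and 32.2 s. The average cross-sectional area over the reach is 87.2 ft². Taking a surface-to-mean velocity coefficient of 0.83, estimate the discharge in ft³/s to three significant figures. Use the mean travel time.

313 ft³/s

t̄ = (32.6 + 28.5 + 32.2) / 3 = 31.1 s
v_surface = L / t̄ = 134.5 / 31.1 = 4.325 ft/s
v_mean = 0.83 × 4.325 = 3.590 ft/s
Q = A × v_mean = 87.2 × 3.590 = 313.0 ft³/s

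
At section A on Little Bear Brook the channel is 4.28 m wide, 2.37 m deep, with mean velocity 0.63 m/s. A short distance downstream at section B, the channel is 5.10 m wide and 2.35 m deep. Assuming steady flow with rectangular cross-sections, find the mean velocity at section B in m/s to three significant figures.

Q = A₁V₁ = (4.28×2.37) × 0.63 = 6.390 m³/s
A₂ = 5.10 × 2.35 = 11.99 m²
V₂ = Q/A₂ = 6.390/11.99 = 0.5332 m/s

0.533 m/s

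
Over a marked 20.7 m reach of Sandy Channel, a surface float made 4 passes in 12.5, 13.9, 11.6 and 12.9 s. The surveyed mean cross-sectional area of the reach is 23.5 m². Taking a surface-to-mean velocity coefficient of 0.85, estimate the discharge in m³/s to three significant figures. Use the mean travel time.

t̄ = (12.5 + 13.9 + 11.6 + 12.9) / 4 = 12.725 s
v_surface = L / t̄ = 20.7 / 12.725 = 1.627 m/s
v_mean = 0.85 × 1.627 = 1.383 m/s
Q = A × v_mean = 23.5 × 1.383 = 32.49 m³/s

32.5 m³/s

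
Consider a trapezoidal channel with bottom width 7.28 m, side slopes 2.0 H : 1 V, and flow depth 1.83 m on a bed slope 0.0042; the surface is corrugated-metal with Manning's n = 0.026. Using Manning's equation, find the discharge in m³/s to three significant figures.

59.3 m³/s

A = (b + z·y)·y = (7.28 + 2.0×1.83)×1.83 = 20.02 m²
P = b + 2y√(1+z²) = 7.28 + 2×1.83×√(1+2.0²) = 15.46 m
R = A/P = 20.02/15.46 = 1.295 m
Q = (1/n)·A·R^(2/3)·S^(1/2) = (1/0.026) × 20.02 × 1.295^(2/3) × 0.0042^(1/2) = 59.28 m³/s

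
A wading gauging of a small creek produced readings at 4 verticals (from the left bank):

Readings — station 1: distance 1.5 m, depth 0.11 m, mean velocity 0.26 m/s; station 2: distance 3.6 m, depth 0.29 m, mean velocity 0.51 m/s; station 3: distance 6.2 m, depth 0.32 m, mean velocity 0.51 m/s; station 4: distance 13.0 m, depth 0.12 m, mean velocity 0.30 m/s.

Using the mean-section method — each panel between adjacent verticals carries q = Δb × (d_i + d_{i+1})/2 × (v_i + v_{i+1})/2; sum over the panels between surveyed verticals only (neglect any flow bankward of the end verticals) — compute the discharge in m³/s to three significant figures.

Panel 1-2: Δb = 2.1 m, d̄ = (0.11+0.29)/2 = 0.2, v̄ = (0.26+0.51)/2 = 0.385 → q = 2.1×0.2×0.385 = 0.1617 m³/s
Panel 2-3: Δb = 2.6 m, d̄ = (0.29+0.32)/2 = 0.305, v̄ = (0.51+0.51)/2 = 0.51 → q = 2.6×0.305×0.51 = 0.4044 m³/s
Panel 3-4: Δb = 6.8 m, d̄ = (0.32+0.12)/2 = 0.22, v̄ = (0.51+0.30)/2 = 0.405 → q = 6.8×0.22×0.405 = 0.6059 m³/s
Q = Σ q = 1.172 m³/s

1.17 m³/s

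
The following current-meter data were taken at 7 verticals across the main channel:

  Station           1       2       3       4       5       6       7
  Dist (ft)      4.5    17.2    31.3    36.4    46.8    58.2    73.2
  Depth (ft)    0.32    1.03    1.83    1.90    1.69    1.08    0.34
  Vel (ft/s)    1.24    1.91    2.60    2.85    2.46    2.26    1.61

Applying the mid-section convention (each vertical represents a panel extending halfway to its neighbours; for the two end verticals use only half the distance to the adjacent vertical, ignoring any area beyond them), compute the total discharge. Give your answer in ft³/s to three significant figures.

198 ft³/s

w_1 = (17.2 − 4.5)/2 = 6.35 ft; q_1 = 1.24 × 0.32 × 6.35 = 2.520 ft³/s
w_2 = (31.3 − 4.5)/2 = 13.4 ft; q_2 = 1.91 × 1.03 × 13.4 = 26.36 ft³/s
w_3 = (36.4 − 17.2)/2 = 9.6 ft; q_3 = 2.60 × 1.83 × 9.6 = 45.68 ft³/s
w_4 = (46.8 − 31.3)/2 = 7.75 ft; q_4 = 2.85 × 1.90 × 7.75 = 41.97 ft³/s
w_5 = (58.2 − 36.4)/2 = 10.9 ft; q_5 = 2.46 × 1.69 × 10.9 = 45.32 ft³/s
w_6 = (73.2 − 46.8)/2 = 13.2 ft; q_6 = 2.26 × 1.08 × 13.2 = 32.22 ft³/s
w_7 = (73.2 − 58.2)/2 = 7.5 ft; q_7 = 1.61 × 0.34 × 7.5 = 4.106 ft³/s
Q = Σ qᵢ = 198.2 ft³/s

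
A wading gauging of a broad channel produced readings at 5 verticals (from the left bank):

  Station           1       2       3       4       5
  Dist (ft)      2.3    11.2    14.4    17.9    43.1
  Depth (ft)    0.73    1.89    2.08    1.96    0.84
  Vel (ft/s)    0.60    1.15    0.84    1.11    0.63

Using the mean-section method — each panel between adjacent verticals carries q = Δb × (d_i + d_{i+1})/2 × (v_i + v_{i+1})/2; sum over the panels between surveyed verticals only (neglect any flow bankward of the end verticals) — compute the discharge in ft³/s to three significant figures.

Panel 1-2: Δb = 8.9 ft, d̄ = (0.73+1.89)/2 = 1.31, v̄ = (0.60+1.15)/2 = 0.875 → q = 8.9×1.31×0.875 = 10.20 ft³/s
Panel 2-3: Δb = 3.2 ft, d̄ = (1.89+2.08)/2 = 1.985, v̄ = (1.15+0.84)/2 = 0.995 → q = 3.2×1.985×0.995 = 6.320 ft³/s
Panel 3-4: Δb = 3.5 ft, d̄ = (2.08+1.96)/2 = 2.02, v̄ = (0.84+1.11)/2 = 0.975 → q = 3.5×2.02×0.975 = 6.893 ft³/s
Panel 4-5: Δb = 25.2 ft, d̄ = (1.96+0.84)/2 = 1.4, v̄ = (1.11+0.63)/2 = 0.87 → q = 25.2×1.4×0.87 = 30.69 ft³/s
Q = Σ q = 54.11 ft³/s

54.1 ft³/s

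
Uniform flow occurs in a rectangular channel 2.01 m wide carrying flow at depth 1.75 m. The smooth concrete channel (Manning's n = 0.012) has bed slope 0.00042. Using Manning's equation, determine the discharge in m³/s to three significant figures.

A = b·y = 2.01 × 1.75 = 3.518 m²
P = b + 2y = 2.01 + 2×1.75 = 5.510 m
R = A/P = 3.518/5.510 = 0.6384 m
Q = (1/n)·A·R^(2/3)·S^(1/2) = (1/0.012) × 3.518 × 0.6384^(2/3) × 0.00042^(1/2) = 4.454 m³/s

4.45 m³/s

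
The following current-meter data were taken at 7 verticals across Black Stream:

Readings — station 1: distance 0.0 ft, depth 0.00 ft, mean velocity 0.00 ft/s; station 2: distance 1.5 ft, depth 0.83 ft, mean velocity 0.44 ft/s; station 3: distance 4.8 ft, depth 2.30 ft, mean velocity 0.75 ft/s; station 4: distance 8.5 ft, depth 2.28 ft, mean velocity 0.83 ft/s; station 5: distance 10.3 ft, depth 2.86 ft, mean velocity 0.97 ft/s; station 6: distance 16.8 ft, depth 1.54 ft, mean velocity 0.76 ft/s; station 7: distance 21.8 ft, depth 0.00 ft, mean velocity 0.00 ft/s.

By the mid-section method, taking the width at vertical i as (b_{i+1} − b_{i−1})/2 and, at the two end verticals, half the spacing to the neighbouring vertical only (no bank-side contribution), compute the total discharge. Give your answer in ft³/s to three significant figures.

w_2 = (4.8 − 0.0)/2 = 2.4 ft; q_2 = 0.44 × 0.83 × 2.4 = 0.8765 ft³/s
w_3 = (8.5 − 1.5)/2 = 3.5 ft; q_3 = 0.75 × 2.30 × 3.5 = 6.038 ft³/s
w_4 = (10.3 − 4.8)/2 = 2.75 ft; q_4 = 0.83 × 2.28 × 2.75 = 5.204 ft³/s
w_5 = (16.8 − 8.5)/2 = 4.15 ft; q_5 = 0.97 × 2.86 × 4.15 = 11.51 ft³/s
w_6 = (21.8 − 10.3)/2 = 5.75 ft; q_6 = 0.76 × 1.54 × 5.75 = 6.730 ft³/s
Stations 1, 7 contribute zero (depth or velocity is 0).
Q = Σ qᵢ = 30.36 ft³/s

30.4 ft³/s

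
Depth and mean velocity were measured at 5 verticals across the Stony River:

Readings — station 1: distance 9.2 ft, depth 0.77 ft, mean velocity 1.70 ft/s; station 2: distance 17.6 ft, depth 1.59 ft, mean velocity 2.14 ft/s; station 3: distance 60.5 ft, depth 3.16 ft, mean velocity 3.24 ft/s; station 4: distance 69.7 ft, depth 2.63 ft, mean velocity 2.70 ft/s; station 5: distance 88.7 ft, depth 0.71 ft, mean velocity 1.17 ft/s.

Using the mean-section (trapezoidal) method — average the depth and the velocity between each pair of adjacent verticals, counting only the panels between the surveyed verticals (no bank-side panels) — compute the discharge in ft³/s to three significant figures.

434 ft³/s

Panel 1-2: Δb = 8.4 ft, d̄ = (0.77+1.59)/2 = 1.18, v̄ = (1.70+2.14)/2 = 1.92 → q = 8.4×1.18×1.92 = 19.03 ft³/s
Panel 2-3: Δb = 42.9 ft, d̄ = (1.59+3.16)/2 = 2.375, v̄ = (2.14+3.24)/2 = 2.69 → q = 42.9×2.375×2.69 = 274.1 ft³/s
Panel 3-4: Δb = 9.2 ft, d̄ = (3.16+2.63)/2 = 2.895, v̄ = (3.24+2.70)/2 = 2.97 → q = 9.2×2.895×2.97 = 79.10 ft³/s
Panel 4-5: Δb = 19 ft, d̄ = (2.63+0.71)/2 = 1.67, v̄ = (2.70+1.17)/2 = 1.935 → q = 19×1.67×1.935 = 61.40 ft³/s
Q = Σ q = 433.6 ft³/s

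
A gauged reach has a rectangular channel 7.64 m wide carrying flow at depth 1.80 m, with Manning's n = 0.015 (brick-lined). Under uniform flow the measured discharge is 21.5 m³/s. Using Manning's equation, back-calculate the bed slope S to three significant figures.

0.000420

A = b·y = 7.64 × 1.80 = 13.75 m²
P = b + 2y = 7.64 + 2×1.80 = 11.24 m
R = A/P = 13.75/11.24 = 1.223 m
S = (Q·n / (1·A·R^(2/3)))² = (21.5×0.015 / (1×13.75×1.144))² = 0.0004203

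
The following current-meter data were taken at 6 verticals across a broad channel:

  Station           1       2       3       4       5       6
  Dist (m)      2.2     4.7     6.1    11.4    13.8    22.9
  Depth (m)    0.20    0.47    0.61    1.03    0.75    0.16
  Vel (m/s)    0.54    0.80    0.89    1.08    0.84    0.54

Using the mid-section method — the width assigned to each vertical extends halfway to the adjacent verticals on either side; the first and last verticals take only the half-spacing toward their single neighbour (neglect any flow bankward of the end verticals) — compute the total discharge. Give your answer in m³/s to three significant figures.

11.0 m³/s

w_1 = (4.7 − 2.2)/2 = 1.25 m; q_1 = 0.54 × 0.20 × 1.25 = 0.1350 m³/s
w_2 = (6.1 − 2.2)/2 = 1.95 m; q_2 = 0.80 × 0.47 × 1.95 = 0.7332 m³/s
w_3 = (11.4 − 4.7)/2 = 3.35 m; q_3 = 0.89 × 0.61 × 3.35 = 1.819 m³/s
w_4 = (13.8 − 6.1)/2 = 3.85 m; q_4 = 1.08 × 1.03 × 3.85 = 4.283 m³/s
w_5 = (22.9 − 11.4)/2 = 5.75 m; q_5 = 0.84 × 0.75 × 5.75 = 3.623 m³/s
w_6 = (22.9 − 13.8)/2 = 4.55 m; q_6 = 0.54 × 0.16 × 4.55 = 0.3931 m³/s
Q = Σ qᵢ = 10.99 m³/s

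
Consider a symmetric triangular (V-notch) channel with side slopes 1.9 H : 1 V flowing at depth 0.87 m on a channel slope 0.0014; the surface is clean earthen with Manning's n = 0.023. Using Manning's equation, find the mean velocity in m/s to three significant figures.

A = z·y² = 1.9×0.87² = 1.438 m²
P = 2y√(1+z²) = 2×0.87×√(1+1.9²) = 3.736 m
R = A/P = 1.438/3.736 = 0.3849 m
Q = (1/n)·A·R^(2/3)·S^(1/2) = (1/0.023) × 1.438 × 0.3849^(2/3) × 0.0014^(1/2) = 1.238 m³/s
V = Q/A = 1.238/1.438 = 0.8609 m/s

0.861 m/s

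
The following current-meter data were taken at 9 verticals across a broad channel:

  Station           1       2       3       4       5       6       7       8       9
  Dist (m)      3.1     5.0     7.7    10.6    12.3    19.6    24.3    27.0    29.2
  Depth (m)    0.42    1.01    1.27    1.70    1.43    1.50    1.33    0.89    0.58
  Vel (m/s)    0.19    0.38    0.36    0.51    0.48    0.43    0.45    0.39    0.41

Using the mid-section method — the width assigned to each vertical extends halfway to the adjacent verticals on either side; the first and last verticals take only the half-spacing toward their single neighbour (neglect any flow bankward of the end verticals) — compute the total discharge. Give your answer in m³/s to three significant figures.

14.5 m³/s

w_1 = (5.0 − 3.1)/2 = 0.95 m; q_1 = 0.19 × 0.42 × 0.95 = 0.07581 m³/s
w_2 = (7.7 − 3.1)/2 = 2.3 m; q_2 = 0.38 × 1.01 × 2.3 = 0.8827 m³/s
w_3 = (10.6 − 5.0)/2 = 2.8 m; q_3 = 0.36 × 1.27 × 2.8 = 1.280 m³/s
w_4 = (12.3 − 7.7)/2 = 2.3 m; q_4 = 0.51 × 1.70 × 2.3 = 1.994 m³/s
w_5 = (19.6 − 10.6)/2 = 4.5 m; q_5 = 0.48 × 1.43 × 4.5 = 3.089 m³/s
w_6 = (24.3 − 12.3)/2 = 6 m; q_6 = 0.43 × 1.50 × 6 = 3.870 m³/s
w_7 = (27.0 − 19.6)/2 = 3.7 m; q_7 = 0.45 × 1.33 × 3.7 = 2.214 m³/s
w_8 = (29.2 − 24.3)/2 = 2.45 m; q_8 = 0.39 × 0.89 × 2.45 = 0.8504 m³/s
w_9 = (29.2 − 27.0)/2 = 1.1 m; q_9 = 0.41 × 0.58 × 1.1 = 0.2616 m³/s
Q = Σ qᵢ = 14.52 m³/s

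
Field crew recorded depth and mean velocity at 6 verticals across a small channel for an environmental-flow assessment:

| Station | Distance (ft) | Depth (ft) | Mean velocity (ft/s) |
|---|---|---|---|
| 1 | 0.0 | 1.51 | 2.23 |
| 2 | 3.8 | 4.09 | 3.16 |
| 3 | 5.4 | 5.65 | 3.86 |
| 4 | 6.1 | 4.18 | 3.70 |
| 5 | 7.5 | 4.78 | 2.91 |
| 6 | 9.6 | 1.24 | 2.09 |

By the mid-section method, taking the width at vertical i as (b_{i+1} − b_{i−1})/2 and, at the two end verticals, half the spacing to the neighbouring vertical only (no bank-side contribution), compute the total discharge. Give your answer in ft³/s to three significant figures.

w_1 = (3.8 − 0.0)/2 = 1.9 ft; q_1 = 2.23 × 1.51 × 1.9 = 6.398 ft³/s
w_2 = (5.4 − 0.0)/2 = 2.7 ft; q_2 = 3.16 × 4.09 × 2.7 = 34.90 ft³/s
w_3 = (6.1 − 3.8)/2 = 1.15 ft; q_3 = 3.86 × 5.65 × 1.15 = 25.08 ft³/s
w_4 = (7.5 − 5.4)/2 = 1.05 ft; q_4 = 3.70 × 4.18 × 1.05 = 16.24 ft³/s
w_5 = (9.6 − 6.1)/2 = 1.75 ft; q_5 = 2.91 × 4.78 × 1.75 = 24.34 ft³/s
w_6 = (9.6 − 7.5)/2 = 1.05 ft; q_6 = 2.09 × 1.24 × 1.05 = 2.721 ft³/s
Q = Σ qᵢ = 109.7 ft³/s

110 ft³/s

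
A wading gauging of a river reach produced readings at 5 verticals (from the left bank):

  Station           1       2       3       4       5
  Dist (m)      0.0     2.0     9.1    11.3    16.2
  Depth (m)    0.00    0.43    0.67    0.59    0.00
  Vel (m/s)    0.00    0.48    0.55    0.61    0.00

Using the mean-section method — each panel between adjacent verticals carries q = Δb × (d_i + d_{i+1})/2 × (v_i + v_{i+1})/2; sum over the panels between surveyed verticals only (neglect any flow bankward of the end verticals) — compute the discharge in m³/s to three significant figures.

3.36 m³/s

Panel 1-2: Δb = 2 m, d̄ = (0.00+0.43)/2 = 0.215, v̄ = (0.00+0.48)/2 = 0.24 → q = 2×0.215×0.24 = 0.1032 m³/s
Panel 2-3: Δb = 7.1 m, d̄ = (0.43+0.67)/2 = 0.55, v̄ = (0.48+0.55)/2 = 0.515 → q = 7.1×0.55×0.515 = 2.011 m³/s
Panel 3-4: Δb = 2.2 m, d̄ = (0.67+0.59)/2 = 0.63, v̄ = (0.55+0.61)/2 = 0.58 → q = 2.2×0.63×0.58 = 0.8039 m³/s
Panel 4-5: Δb = 4.9 m, d̄ = (0.59+0.00)/2 = 0.295, v̄ = (0.61+0.00)/2 = 0.305 → q = 4.9×0.295×0.305 = 0.4409 m³/s
Q = Σ q = 3.359 m³/s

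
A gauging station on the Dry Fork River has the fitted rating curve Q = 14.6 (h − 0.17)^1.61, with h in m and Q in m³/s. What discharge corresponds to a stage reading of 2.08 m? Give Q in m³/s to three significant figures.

Q = 14.6 × (2.08 − 0.17)^1.61 = 14.6 × 1.91^1.61 = 41.38 m³/s

41.4 m³/s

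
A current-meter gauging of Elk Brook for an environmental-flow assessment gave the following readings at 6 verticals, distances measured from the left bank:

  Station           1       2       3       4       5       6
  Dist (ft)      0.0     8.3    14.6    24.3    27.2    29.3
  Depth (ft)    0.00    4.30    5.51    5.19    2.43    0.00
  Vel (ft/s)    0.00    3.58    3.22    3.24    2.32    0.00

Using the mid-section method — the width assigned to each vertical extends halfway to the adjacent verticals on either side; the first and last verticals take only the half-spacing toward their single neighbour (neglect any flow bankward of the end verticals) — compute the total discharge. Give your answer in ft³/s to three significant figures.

w_2 = (14.6 − 0.0)/2 = 7.3 ft; q_2 = 3.58 × 4.30 × 7.3 = 112.4 ft³/s
w_3 = (24.3 − 8.3)/2 = 8 ft; q_3 = 3.22 × 5.51 × 8 = 141.9 ft³/s
w_4 = (27.2 − 14.6)/2 = 6.3 ft; q_4 = 3.24 × 5.19 × 6.3 = 105.9 ft³/s
w_5 = (29.3 − 24.3)/2 = 2.5 ft; q_5 = 2.32 × 2.43 × 2.5 = 14.09 ft³/s
Stations 1, 6 contribute zero (depth or velocity is 0).
Q = Σ qᵢ = 374.3 ft³/s

374 ft³/s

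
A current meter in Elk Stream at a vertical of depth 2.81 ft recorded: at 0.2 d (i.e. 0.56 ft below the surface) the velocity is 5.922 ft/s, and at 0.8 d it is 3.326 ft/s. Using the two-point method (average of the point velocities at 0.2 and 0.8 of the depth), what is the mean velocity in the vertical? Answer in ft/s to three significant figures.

v̄ = (5.922 + 3.326) / 2 = 4.624 ft/s

4.62 ft/s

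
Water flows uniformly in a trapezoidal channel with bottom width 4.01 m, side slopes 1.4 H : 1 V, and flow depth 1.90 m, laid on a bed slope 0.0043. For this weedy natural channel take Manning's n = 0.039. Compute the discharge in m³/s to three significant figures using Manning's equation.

A = (b + z·y)·y = (4.01 + 1.4×1.90)×1.90 = 12.67 m²
P = b + 2y√(1+z²) = 4.01 + 2×1.90×√(1+1.4²) = 10.55 m
R = A/P = 12.67/10.55 = 1.201 m
Q = (1/n)·A·R^(2/3)·S^(1/2) = (1/0.039) × 12.67 × 1.201^(2/3) × 0.0043^(1/2) = 24.08 m³/s

24.1 m³/s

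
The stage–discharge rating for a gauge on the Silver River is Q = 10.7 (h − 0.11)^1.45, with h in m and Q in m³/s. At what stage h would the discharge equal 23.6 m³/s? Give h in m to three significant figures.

1.84 m

h − h₀ = (Q/C)^(1/b) = (23.6/10.7)^(1/1.45) = 1.726 m
h = 0.11 + 1.726 = 1.836 m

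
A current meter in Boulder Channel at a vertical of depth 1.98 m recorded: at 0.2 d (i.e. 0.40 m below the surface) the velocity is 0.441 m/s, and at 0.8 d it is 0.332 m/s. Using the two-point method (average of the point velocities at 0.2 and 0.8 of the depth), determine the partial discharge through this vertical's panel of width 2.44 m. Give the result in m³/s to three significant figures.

1.87 m³/s

v̄ = (0.441 + 0.332) / 2 = 0.3865 m/s
q = v̄ × d × w = 0.3865 × 1.98 × 2.44 = 1.867 m³/s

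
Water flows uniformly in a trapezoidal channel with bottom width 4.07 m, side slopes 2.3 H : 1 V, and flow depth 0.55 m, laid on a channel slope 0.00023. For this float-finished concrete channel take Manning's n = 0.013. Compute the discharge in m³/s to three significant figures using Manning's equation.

A = (b + z·y)·y = (4.07 + 2.3×0.55)×0.55 = 2.934 m²
P = b + 2y√(1+z²) = 4.07 + 2×0.55×√(1+2.3²) = 6.829 m
R = A/P = 2.934/6.829 = 0.4297 m
Q = (1/n)·A·R^(2/3)·S^(1/2) = (1/0.013) × 2.934 × 0.4297^(2/3) × 0.00023^(1/2) = 1.949 m³/s

1.95 m³/s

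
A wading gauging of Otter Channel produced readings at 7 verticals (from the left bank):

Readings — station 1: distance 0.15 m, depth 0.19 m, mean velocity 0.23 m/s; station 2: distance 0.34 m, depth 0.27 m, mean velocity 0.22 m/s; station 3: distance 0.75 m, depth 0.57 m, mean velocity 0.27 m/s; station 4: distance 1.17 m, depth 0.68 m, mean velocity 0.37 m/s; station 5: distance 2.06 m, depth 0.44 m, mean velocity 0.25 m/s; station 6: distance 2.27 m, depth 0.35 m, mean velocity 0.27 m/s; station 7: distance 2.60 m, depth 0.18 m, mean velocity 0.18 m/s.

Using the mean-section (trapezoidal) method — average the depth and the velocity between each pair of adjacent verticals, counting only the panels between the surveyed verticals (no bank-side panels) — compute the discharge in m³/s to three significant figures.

0.332 m³/s

Panel 1-2: Δb = 0.19 m, d̄ = (0.19+0.27)/2 = 0.23, v̄ = (0.23+0.22)/2 = 0.225 → q = 0.19×0.23×0.225 = 0.009833 m³/s
Panel 2-3: Δb = 0.41 m, d̄ = (0.27+0.57)/2 = 0.42, v̄ = (0.22+0.27)/2 = 0.245 → q = 0.41×0.42×0.245 = 0.04219 m³/s
Panel 3-4: Δb = 0.42 m, d̄ = (0.57+0.68)/2 = 0.625, v̄ = (0.27+0.37)/2 = 0.32 → q = 0.42×0.625×0.32 = 0.08400 m³/s
Panel 4-5: Δb = 0.89 m, d̄ = (0.68+0.44)/2 = 0.56, v̄ = (0.37+0.25)/2 = 0.31 → q = 0.89×0.56×0.31 = 0.1545 m³/s
Panel 5-6: Δb = 0.21 m, d̄ = (0.44+0.35)/2 = 0.395, v̄ = (0.25+0.27)/2 = 0.26 → q = 0.21×0.395×0.26 = 0.02157 m³/s
Panel 6-7: Δb = 0.33 m, d̄ = (0.35+0.18)/2 = 0.265, v̄ = (0.27+0.18)/2 = 0.225 → q = 0.33×0.265×0.225 = 0.01968 m³/s
Q = Σ q = 0.3318 m³/s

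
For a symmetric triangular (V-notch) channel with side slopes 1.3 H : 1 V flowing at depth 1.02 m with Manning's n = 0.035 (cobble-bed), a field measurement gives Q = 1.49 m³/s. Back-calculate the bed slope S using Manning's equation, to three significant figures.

A = z·y² = 1.3×1.02² = 1.353 m²
P = 2y√(1+z²) = 2×1.02×√(1+1.3²) = 3.346 m
R = A/P = 1.353/3.346 = 0.4042 m
S = (Q·n / (1·A·R^(2/3)))² = (1.49×0.035 / (1×1.353×0.5467))² = 0.004974

0.00497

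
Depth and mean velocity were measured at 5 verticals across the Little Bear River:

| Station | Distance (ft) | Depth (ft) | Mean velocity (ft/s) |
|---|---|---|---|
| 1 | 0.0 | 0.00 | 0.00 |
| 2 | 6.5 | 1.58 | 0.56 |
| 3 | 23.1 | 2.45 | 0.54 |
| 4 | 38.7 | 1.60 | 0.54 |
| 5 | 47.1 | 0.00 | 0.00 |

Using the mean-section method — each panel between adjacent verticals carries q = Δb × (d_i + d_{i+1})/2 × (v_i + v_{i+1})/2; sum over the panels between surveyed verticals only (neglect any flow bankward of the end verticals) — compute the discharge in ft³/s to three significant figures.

Panel 1-2: Δb = 6.5 ft, d̄ = (0.00+1.58)/2 = 0.79, v̄ = (0.00+0.56)/2 = 0.28 → q = 6.5×0.79×0.28 = 1.438 ft³/s
Panel 2-3: Δb = 16.6 ft, d̄ = (1.58+2.45)/2 = 2.015, v̄ = (0.56+0.54)/2 = 0.55 → q = 16.6×2.015×0.55 = 18.40 ft³/s
Panel 3-4: Δb = 15.6 ft, d̄ = (2.45+1.60)/2 = 2.025, v̄ = (0.54+0.54)/2 = 0.54 → q = 15.6×2.025×0.54 = 17.06 ft³/s
Panel 4-5: Δb = 8.4 ft, d̄ = (1.60+0.00)/2 = 0.8, v̄ = (0.54+0.00)/2 = 0.27 → q = 8.4×0.8×0.27 = 1.814 ft³/s
Q = Σ q = 38.71 ft³/s

38.7 ft³/s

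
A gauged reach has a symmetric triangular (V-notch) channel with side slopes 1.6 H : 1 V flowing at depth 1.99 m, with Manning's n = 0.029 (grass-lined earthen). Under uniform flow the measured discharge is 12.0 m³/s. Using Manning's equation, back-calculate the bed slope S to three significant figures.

0.00378

A = z·y² = 1.6×1.99² = 6.336 m²
P = 2y√(1+z²) = 2×1.99×√(1+1.6²) = 7.509 m
R = A/P = 6.336/7.509 = 0.8438 m
S = (Q·n / (1·A·R^(2/3)))² = (12.0×0.029 / (1×6.336×0.8929))² = 0.003783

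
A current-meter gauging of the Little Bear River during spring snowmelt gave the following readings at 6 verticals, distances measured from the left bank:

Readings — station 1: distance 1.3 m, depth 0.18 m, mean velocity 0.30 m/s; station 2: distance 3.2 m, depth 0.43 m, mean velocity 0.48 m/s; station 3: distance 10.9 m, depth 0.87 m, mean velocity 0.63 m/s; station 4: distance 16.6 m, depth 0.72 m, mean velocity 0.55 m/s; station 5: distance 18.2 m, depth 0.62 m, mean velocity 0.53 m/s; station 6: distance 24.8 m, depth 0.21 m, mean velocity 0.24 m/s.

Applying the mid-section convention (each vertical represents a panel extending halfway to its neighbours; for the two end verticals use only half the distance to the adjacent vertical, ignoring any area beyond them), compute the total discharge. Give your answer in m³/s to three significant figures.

w_1 = (3.2 − 1.3)/2 = 0.95 m; q_1 = 0.30 × 0.18 × 0.95 = 0.05130 m³/s
w_2 = (10.9 − 1.3)/2 = 4.8 m; q_2 = 0.48 × 0.43 × 4.8 = 0.9907 m³/s
w_3 = (16.6 − 3.2)/2 = 6.7 m; q_3 = 0.63 × 0.87 × 6.7 = 3.672 m³/s
w_4 = (18.2 − 10.9)/2 = 3.65 m; q_4 = 0.55 × 0.72 × 3.65 = 1.445 m³/s
w_5 = (24.8 − 16.6)/2 = 4.1 m; q_5 = 0.53 × 0.62 × 4.1 = 1.347 m³/s
w_6 = (24.8 − 18.2)/2 = 3.3 m; q_6 = 0.24 × 0.21 × 3.3 = 0.1663 m³/s
Q = Σ qᵢ = 7.673 m³/s

7.67 m³/s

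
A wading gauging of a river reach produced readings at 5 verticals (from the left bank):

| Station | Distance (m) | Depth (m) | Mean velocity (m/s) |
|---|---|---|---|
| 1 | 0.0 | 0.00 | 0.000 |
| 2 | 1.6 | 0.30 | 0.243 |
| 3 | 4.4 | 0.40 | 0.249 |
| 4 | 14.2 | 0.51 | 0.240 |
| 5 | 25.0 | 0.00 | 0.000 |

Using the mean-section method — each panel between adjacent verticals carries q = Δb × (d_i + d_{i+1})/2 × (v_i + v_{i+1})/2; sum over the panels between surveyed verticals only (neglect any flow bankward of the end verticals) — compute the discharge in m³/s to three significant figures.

1.69 m³/s

Panel 1-2: Δb = 1.6 m, d̄ = (0.00+0.30)/2 = 0.15, v̄ = (0.000+0.243)/2 = 0.1215 → q = 1.6×0.15×0.1215 = 0.02916 m³/s
Panel 2-3: Δb = 2.8 m, d̄ = (0.30+0.40)/2 = 0.35, v̄ = (0.243+0.249)/2 = 0.246 → q = 2.8×0.35×0.246 = 0.2411 m³/s
Panel 3-4: Δb = 9.8 m, d̄ = (0.40+0.51)/2 = 0.455, v̄ = (0.249+0.240)/2 = 0.2445 → q = 9.8×0.455×0.2445 = 1.090 m³/s
Panel 4-5: Δb = 10.8 m, d̄ = (0.51+0.00)/2 = 0.255, v̄ = (0.240+0.000)/2 = 0.12 → q = 10.8×0.255×0.12 = 0.3305 m³/s
Q = Σ q = 1.691 m³/s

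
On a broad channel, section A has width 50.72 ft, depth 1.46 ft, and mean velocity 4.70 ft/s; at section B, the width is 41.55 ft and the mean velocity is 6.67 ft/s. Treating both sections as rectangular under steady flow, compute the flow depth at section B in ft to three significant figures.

1.26 ft

Q = A₁V₁ = (50.72×1.46) × 4.70 = 348.0 ft³/s
d₂ = Q/(b₂ V₂) = 348.0/(41.55×6.67) = 1.256 ft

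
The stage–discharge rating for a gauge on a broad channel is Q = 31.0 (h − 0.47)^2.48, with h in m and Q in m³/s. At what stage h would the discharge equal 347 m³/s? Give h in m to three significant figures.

3.12 m

h − h₀ = (Q/C)^(1/b) = (347/31.0)^(1/2.48) = 2.648 m
h = 0.47 + 2.648 = 3.118 m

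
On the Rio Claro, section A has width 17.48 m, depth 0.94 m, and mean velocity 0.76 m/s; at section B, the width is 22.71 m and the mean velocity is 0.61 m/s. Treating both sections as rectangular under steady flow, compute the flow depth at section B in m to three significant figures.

Q = A₁V₁ = (17.48×0.94) × 0.76 = 12.49 m³/s
d₂ = Q/(b₂ V₂) = 12.49/(22.71×0.61) = 0.9014 m

0.901 m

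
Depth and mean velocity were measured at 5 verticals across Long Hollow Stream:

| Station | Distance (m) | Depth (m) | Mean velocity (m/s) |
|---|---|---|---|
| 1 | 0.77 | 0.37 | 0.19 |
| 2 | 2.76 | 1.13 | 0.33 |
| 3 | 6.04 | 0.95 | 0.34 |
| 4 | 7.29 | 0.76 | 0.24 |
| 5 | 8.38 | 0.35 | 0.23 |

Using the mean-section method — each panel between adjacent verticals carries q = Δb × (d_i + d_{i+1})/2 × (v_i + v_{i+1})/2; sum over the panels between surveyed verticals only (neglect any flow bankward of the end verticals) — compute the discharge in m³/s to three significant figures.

1.98 m³/s

Panel 1-2: Δb = 1.99 m, d̄ = (0.37+1.13)/2 = 0.75, v̄ = (0.19+0.33)/2 = 0.26 → q = 1.99×0.75×0.26 = 0.3881 m³/s
Panel 2-3: Δb = 3.28 m, d̄ = (1.13+0.95)/2 = 1.04, v̄ = (0.33+0.34)/2 = 0.335 → q = 3.28×1.04×0.335 = 1.143 m³/s
Panel 3-4: Δb = 1.25 m, d̄ = (0.95+0.76)/2 = 0.855, v̄ = (0.34+0.24)/2 = 0.29 → q = 1.25×0.855×0.29 = 0.3099 m³/s
Panel 4-5: Δb = 1.09 m, d̄ = (0.76+0.35)/2 = 0.555, v̄ = (0.24+0.23)/2 = 0.235 → q = 1.09×0.555×0.235 = 0.1422 m³/s
Q = Σ q = 1.983 m³/s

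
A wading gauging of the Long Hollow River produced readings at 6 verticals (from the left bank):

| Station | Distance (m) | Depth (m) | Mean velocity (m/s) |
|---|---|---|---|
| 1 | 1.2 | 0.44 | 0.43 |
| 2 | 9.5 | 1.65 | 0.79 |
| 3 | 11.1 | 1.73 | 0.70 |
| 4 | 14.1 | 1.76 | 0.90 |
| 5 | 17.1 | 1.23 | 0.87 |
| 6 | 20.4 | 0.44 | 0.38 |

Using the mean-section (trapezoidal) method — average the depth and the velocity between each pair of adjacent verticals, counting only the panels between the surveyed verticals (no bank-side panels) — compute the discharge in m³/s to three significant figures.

17.2 m³/s

Panel 1-2: Δb = 8.3 m, d̄ = (0.44+1.65)/2 = 1.045, v̄ = (0.43+0.79)/2 = 0.61 → q = 8.3×1.045×0.61 = 5.291 m³/s
Panel 2-3: Δb = 1.6 m, d̄ = (1.65+1.73)/2 = 1.69, v̄ = (0.79+0.70)/2 = 0.745 → q = 1.6×1.69×0.745 = 2.014 m³/s
Panel 3-4: Δb = 3 m, d̄ = (1.73+1.76)/2 = 1.745, v̄ = (0.70+0.90)/2 = 0.8 → q = 3×1.745×0.8 = 4.188 m³/s
Panel 4-5: Δb = 3 m, d̄ = (1.76+1.23)/2 = 1.495, v̄ = (0.90+0.87)/2 = 0.885 → q = 3×1.495×0.885 = 3.969 m³/s
Panel 5-6: Δb = 3.3 m, d̄ = (1.23+0.44)/2 = 0.835, v̄ = (0.87+0.38)/2 = 0.625 → q = 3.3×0.835×0.625 = 1.722 m³/s
Q = Σ q = 17.18 m³/s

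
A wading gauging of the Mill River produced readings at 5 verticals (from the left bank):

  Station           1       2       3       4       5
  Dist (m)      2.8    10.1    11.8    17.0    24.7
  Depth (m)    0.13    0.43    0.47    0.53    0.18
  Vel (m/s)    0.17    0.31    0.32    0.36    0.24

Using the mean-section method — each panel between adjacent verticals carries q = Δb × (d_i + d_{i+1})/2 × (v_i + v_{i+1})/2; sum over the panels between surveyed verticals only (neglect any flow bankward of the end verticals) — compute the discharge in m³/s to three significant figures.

2.44 m³/s

Panel 1-2: Δb = 7.3 m, d̄ = (0.13+0.43)/2 = 0.28, v̄ = (0.17+0.31)/2 = 0.24 → q = 7.3×0.28×0.24 = 0.4906 m³/s
Panel 2-3: Δb = 1.7 m, d̄ = (0.43+0.47)/2 = 0.45, v̄ = (0.31+0.32)/2 = 0.315 → q = 1.7×0.45×0.315 = 0.2410 m³/s
Panel 3-4: Δb = 5.2 m, d̄ = (0.47+0.53)/2 = 0.5, v̄ = (0.32+0.36)/2 = 0.34 → q = 5.2×0.5×0.34 = 0.8840 m³/s
Panel 4-5: Δb = 7.7 m, d̄ = (0.53+0.18)/2 = 0.355, v̄ = (0.36+0.24)/2 = 0.3 → q = 7.7×0.355×0.3 = 0.8201 m³/s
Q = Σ q = 2.436 m³/s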